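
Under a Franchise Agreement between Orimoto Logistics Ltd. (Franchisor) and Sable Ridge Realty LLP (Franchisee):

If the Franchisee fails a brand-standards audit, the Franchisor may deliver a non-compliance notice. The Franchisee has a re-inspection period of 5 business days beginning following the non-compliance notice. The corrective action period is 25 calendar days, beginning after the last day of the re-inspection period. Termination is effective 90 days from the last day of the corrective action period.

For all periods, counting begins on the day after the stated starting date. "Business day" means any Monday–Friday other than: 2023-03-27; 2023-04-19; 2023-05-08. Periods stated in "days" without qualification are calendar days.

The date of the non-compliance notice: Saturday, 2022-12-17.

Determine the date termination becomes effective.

2023-04-17

The last day of the re-inspection period: counting 5 business days from Saturday, 2022-12-17 (Dec 19, Dec 20, Dec 21, Dec 22, Dec 23, skipping weekends) reaches Friday, 2022-12-23.
The last day of the corrective action period: 25 calendar days after 2022-12-23 is 2023-01-17.
The date termination becomes effective: 2023-01-17 + 90 days = 2023-04-17.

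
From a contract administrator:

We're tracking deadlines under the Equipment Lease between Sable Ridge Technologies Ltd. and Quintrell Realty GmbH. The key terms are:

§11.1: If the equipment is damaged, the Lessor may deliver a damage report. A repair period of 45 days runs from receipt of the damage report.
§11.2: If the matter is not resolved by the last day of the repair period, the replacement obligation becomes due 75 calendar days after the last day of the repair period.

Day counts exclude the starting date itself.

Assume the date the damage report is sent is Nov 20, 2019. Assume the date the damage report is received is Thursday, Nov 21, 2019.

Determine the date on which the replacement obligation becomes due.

Mar 20, 2020

Adding 45 calendar days to Nov 21, 2019 gives Jan 5, 2020, which is the last day of the repair period.
The date on which the replacement obligation becomes due: Jan 5, 2020 + 75 days = Mar 20, 2020.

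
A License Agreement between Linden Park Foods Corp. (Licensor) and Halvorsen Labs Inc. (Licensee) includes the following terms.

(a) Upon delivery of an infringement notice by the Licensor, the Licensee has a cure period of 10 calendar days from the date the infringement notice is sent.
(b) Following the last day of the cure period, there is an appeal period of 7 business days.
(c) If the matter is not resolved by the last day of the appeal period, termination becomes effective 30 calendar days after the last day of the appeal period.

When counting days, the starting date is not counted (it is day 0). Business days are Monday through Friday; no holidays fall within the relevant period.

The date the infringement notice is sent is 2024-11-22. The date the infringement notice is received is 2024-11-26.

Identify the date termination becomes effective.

2025-01-10

The last day of the cure period: 2024-11-22 + 10 days = 2024-12-02.
From Monday, 2024-12-02, 7 business days (Dec 3, Dec 4, Dec 5, Dec 6, Dec 9, Dec 10, Dec 11, skipping weekends) brings us to Wednesday, 2024-12-11, which is the last day of the appeal period.
Adding 30 calendar days to 2024-12-11 gives 2025-01-10, which is the date termination becomes effective.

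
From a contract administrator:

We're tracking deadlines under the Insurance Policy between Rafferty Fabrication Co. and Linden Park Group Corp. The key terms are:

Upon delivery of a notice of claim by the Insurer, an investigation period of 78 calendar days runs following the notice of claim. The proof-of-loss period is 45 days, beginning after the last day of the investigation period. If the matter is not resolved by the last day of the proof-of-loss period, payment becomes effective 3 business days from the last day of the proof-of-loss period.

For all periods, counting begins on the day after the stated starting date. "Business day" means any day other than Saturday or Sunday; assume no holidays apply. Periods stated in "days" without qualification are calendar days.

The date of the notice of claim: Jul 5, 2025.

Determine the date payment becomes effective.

Nov 10, 2025

The last day of the investigation period: 78 calendar days after Jul 5, 2025 is Sep 21, 2025.
The last day of the proof-of-loss period: 45 calendar days after Sep 21, 2025 is Nov 5, 2025.
The date payment becomes effective: counting 3 business days from Wednesday, Nov 5, 2025 (Nov 6, Nov 7, Nov 10, skipping weekends) reaches Monday, Nov 10, 2025.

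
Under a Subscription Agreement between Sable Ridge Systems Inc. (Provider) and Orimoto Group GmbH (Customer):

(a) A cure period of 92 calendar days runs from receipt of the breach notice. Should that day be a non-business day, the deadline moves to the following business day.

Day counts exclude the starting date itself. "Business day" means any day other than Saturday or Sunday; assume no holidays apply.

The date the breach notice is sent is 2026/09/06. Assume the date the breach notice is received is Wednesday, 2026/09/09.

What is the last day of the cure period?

2026/12/10

Adding 92 calendar days to 2026/09/09 gives 2026/12/10, which is the last day of the cure period. 2026/12/10 is a Thursday, so no roll-forward applies.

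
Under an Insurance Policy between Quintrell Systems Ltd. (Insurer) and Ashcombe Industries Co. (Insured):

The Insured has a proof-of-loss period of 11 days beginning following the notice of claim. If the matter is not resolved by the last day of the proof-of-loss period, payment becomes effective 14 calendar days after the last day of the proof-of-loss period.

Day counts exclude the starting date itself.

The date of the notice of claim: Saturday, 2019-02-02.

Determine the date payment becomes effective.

The last day of the proof-of-loss period: 11 calendar days after 2019-02-02 is 2019-02-13.
The date payment becomes effective: 14 calendar days after 2019-02-13 is 2019-02-27.

2019-02-27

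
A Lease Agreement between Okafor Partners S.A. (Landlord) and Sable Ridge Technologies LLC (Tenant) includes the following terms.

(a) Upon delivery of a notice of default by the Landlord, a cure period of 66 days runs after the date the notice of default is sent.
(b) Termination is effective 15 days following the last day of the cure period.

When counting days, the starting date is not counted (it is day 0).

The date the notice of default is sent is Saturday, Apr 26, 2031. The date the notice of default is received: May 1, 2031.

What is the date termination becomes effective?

The last day of the cure period: 66 calendar days after Apr 26, 2031 is Jul 1, 2031.
The date termination becomes effective: Jul 1, 2031 + 15 days = Jul 16, 2031.

Jul 16, 2031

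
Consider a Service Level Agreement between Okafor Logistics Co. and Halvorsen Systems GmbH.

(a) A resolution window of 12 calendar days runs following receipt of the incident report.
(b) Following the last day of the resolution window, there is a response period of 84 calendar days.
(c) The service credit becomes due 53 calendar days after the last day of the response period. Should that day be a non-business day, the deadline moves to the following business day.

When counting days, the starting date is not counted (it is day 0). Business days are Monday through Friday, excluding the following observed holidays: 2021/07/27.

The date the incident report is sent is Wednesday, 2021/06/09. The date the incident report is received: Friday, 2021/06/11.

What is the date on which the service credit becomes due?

2021/11/08

The last day of the resolution window: 12 calendar days after 2021/06/11 is 2021/06/23.
Adding 84 calendar days to 2021/06/23 gives 2021/09/15, which is the last day of the response period.
Adding 53 calendar days to 2021/09/15 gives 2021/11/07, which is the date on which the service credit becomes due. That falls on a Sunday, so it rolls to the next business day, Monday, 2021/11/08.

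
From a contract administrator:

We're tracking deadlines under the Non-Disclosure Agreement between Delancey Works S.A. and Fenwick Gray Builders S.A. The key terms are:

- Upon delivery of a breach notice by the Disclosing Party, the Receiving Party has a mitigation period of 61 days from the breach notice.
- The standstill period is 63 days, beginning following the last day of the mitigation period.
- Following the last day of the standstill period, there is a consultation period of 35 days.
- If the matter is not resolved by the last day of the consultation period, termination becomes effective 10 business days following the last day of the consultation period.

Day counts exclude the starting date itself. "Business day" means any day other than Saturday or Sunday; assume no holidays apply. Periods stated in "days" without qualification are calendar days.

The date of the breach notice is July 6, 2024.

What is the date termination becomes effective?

December 26, 2024

The last day of the mitigation period: July 6, 2024 + 61 days = September 5, 2024.
The last day of the standstill period: 63 calendar days after September 5, 2024 is November 7, 2024.
The last day of the consultation period: November 7, 2024 + 35 days = December 12, 2024.
The date termination becomes effective: 10 business days after Thursday, December 12, 2024, skipping weekends — Dec 13, Dec 16, Dec 17, Dec 18, Dec 19, Dec 20, Dec 23, Dec 24, Dec 25, Dec 26 — lands on Thursday, December 26, 2024.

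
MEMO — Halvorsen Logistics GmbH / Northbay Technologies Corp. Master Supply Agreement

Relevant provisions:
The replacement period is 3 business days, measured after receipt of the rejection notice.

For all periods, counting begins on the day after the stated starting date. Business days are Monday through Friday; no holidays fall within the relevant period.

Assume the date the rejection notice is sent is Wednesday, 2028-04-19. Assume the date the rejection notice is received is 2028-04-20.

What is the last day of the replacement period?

2028-04-25

From Thursday, 2028-04-20, 3 business days (Apr 21, Apr 24, Apr 25, skipping weekends) brings us to Tuesday, 2028-04-25, which is the last day of the replacement period.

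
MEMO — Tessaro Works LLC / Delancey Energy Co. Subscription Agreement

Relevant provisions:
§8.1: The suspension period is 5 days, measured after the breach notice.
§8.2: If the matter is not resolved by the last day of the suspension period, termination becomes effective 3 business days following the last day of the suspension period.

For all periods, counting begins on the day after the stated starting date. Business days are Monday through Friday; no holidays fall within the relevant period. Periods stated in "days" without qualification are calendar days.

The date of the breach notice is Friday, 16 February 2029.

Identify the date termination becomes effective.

Adding 5 calendar days to 16 February 2029 gives 21 February 2029, which is the last day of the suspension period.
From Wednesday, 21 February 2029, 3 business days (Feb 22, Feb 23, Feb 26, skipping weekends) brings us to Monday, 26 February 2029, which is the date termination becomes effective.

26 February 2029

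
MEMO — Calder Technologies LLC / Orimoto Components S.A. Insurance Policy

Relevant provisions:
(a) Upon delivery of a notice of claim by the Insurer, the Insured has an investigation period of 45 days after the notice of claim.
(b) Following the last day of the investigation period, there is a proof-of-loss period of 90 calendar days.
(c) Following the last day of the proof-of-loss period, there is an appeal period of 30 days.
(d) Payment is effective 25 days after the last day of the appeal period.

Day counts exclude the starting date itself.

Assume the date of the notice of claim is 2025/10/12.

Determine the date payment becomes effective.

Adding 45 calendar days to 2025/10/12 gives 2025/11/26, which is the last day of the investigation period.
The last day of the proof-of-loss period: 90 calendar days after 2025/11/26 is 2026/02/24.
The last day of the appeal period: 2026/02/24 + 30 days = 2026/03/26.
The date payment becomes effective: 25 calendar days after 2026/03/26 is 2026/04/20.

2026/04/20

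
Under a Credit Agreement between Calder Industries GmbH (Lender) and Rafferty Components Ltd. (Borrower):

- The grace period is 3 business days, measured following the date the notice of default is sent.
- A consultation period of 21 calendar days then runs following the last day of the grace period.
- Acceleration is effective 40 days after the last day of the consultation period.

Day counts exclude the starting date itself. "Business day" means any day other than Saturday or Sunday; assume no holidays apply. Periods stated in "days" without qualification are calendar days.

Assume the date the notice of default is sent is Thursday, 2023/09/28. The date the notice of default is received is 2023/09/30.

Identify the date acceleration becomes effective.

2023/12/03

The last day of the grace period: 3 business days after Thursday, 2023/09/28, skipping weekends — Sep 29, Oct 2, Oct 3 — lands on Tuesday, 2023/10/03.
The last day of the consultation period: 2023/10/03 + 21 days = 2023/10/24.
The date acceleration becomes effective: 40 calendar days after 2023/10/24 is 2023/12/03.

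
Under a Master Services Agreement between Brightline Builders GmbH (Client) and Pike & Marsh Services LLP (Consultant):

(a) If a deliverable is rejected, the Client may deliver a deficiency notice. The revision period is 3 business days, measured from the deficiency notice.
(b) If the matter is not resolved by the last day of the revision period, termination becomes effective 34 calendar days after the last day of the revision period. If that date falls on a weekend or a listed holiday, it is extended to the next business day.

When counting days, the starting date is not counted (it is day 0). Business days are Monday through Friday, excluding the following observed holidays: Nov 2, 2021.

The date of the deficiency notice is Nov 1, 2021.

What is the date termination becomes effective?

From Monday, Nov 1, 2021, 3 business days (Nov 3, Nov 4, Nov 5, skipping weekends and the listed holiday on Nov 2) brings us to Friday, Nov 5, 2021, which is the last day of the revision period.
Adding 34 calendar days to Nov 5, 2021 gives Dec 9, 2021, which is the date termination becomes effective. Dec 9, 2021 is a Thursday and is not a listed holiday, so no roll-forward applies.

Dec 9, 2021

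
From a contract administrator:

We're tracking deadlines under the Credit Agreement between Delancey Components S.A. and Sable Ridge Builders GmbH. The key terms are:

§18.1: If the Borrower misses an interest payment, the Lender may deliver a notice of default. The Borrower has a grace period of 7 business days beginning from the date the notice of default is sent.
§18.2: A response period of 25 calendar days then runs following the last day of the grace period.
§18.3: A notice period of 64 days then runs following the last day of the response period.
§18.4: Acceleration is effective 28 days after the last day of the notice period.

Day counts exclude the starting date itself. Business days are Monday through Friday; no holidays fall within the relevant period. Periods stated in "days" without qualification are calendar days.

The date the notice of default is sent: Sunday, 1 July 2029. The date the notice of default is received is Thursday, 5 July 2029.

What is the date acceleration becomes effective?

4 November 2029

From Sunday, 1 July 2029, 7 business days (Jul 2, Jul 3, Jul 4, Jul 5, Jul 6, Jul 9, Jul 10, skipping weekends) brings us to Tuesday, 10 July 2029, which is the last day of the grace period.
Adding 25 calendar days to 10 July 2029 gives 4 August 2029, which is the last day of the response period.
The last day of the notice period: 64 calendar days after 4 August 2029 is 7 October 2029.
The date acceleration becomes effective: 7 October 2029 + 28 days = 4 November 2029.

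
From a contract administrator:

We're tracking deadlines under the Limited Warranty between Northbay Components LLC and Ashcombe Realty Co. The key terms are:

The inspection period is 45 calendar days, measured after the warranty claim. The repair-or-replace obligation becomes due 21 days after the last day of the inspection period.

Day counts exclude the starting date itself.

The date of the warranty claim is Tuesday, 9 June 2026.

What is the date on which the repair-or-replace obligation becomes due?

14 August 2026

The last day of the inspection period: 45 calendar days after 9 June 2026 is 24 July 2026.
Adding 21 calendar days to 24 July 2026 gives 14 August 2026, which is the date on which the repair-or-replace obligation becomes due.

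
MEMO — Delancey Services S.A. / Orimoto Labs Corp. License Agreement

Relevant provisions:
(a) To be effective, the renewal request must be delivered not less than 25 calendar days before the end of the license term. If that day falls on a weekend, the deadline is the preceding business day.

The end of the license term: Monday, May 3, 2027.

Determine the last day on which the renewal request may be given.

Counting back 25 calendar days from May 3, 2027 gives April 8, 2027. That is a Thursday, so no adjustment is needed.

April 8, 2027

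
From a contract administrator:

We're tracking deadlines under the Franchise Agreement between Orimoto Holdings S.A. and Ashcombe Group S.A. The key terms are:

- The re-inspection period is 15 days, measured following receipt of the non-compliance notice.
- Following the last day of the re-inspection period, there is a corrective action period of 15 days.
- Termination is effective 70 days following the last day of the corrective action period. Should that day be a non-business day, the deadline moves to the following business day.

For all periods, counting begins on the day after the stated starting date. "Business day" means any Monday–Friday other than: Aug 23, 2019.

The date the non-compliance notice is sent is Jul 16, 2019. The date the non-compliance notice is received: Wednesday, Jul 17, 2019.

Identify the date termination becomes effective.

Oct 25, 2019

The last day of the re-inspection period: Jul 17, 2019 + 15 days = Aug 1, 2019.
The last day of the corrective action period: Aug 1, 2019 + 15 days = Aug 16, 2019.
The date termination becomes effective: Aug 16, 2019 + 70 days = Oct 25, 2019. Oct 25, 2019 is a Friday and is not a listed holiday, so no roll-forward applies.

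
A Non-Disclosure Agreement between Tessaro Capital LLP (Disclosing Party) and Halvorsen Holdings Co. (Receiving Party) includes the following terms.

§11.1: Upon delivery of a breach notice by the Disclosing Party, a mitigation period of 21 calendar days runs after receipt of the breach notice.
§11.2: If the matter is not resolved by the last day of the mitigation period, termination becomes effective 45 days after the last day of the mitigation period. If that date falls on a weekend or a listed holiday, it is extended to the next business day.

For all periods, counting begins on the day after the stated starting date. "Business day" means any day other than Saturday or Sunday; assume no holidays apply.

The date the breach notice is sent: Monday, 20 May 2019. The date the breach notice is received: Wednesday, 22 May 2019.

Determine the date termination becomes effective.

The last day of the mitigation period: 22 May 2019 + 21 days = 12 June 2019.
The date termination becomes effective: 12 June 2019 + 45 days = 27 July 2019. That falls on a Saturday, so it rolls to the next business day, Monday, 29 July 2019.

29 July 2019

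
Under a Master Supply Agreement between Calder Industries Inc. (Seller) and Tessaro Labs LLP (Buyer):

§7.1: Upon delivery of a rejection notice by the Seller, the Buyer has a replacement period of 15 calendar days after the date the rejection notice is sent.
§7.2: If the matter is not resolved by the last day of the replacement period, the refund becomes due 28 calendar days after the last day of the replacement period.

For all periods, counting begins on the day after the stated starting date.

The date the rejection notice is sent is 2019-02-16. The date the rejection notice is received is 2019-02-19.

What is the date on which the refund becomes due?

2019-03-31

The last day of the replacement period: 15 calendar days after 2019-02-16 is 2019-03-03.
Adding 28 calendar days to 2019-03-03 gives 2019-03-31, which is the date on which the refund becomes due.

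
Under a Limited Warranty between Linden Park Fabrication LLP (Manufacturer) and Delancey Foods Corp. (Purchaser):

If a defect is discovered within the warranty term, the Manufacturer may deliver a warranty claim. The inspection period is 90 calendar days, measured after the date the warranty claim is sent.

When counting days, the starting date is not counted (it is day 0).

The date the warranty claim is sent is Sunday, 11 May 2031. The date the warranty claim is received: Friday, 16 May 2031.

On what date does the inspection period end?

Adding 90 calendar days to 11 May 2031 gives 9 August 2031, which is the last day of the inspection period.

9 August 2031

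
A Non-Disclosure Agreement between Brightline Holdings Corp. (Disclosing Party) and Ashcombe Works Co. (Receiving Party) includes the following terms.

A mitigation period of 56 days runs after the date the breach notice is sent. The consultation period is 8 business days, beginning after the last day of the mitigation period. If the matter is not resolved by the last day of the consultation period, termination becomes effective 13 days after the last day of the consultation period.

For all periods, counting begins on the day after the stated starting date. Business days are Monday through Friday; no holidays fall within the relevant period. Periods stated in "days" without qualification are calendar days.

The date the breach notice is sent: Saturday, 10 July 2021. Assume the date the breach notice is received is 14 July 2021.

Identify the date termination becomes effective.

The last day of the mitigation period: 10 July 2021 + 56 days = 4 September 2021.
The last day of the consultation period: 8 business days after Saturday, 4 September 2021, skipping weekends — Sep 6, Sep 7, Sep 8, Sep 9, Sep 10, Sep 13, Sep 14, Sep 15 — lands on Wednesday, 15 September 2021.
The date termination becomes effective: 15 September 2021 + 13 days = 28 September 2021.

28 September 2021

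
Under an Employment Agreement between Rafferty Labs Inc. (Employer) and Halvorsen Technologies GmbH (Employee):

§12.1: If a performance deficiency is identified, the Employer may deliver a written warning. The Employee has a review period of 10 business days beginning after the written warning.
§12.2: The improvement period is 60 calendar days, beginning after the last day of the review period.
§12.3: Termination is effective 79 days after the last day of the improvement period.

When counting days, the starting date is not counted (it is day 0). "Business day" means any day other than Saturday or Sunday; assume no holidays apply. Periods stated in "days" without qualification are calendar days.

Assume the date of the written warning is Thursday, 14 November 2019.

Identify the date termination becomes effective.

15 April 2020

The last day of the review period: counting 10 business days from Thursday, 14 November 2019 (Nov 15, Nov 18, Nov 19, Nov 20, Nov 21, Nov 22, Nov 25, Nov 26, Nov 27, Nov 28, skipping weekends) reaches Thursday, 28 November 2019.
The last day of the improvement period: 28 November 2019 + 60 days = 27 January 2020.
Adding 79 calendar days to 27 January 2020 gives 15 April 2020, which is the date termination becomes effective.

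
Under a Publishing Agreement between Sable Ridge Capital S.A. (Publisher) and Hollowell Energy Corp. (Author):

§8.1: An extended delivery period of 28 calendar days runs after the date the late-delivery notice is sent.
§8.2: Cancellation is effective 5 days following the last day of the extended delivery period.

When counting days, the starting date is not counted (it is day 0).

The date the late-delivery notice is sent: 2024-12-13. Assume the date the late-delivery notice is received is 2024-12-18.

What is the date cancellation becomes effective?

2025-01-15

The last day of the extended delivery period: 28 calendar days after 2024-12-13 is 2025-01-10.
Adding 5 calendar days to 2025-01-10 gives 2025-01-15, which is the date cancellation becomes effective.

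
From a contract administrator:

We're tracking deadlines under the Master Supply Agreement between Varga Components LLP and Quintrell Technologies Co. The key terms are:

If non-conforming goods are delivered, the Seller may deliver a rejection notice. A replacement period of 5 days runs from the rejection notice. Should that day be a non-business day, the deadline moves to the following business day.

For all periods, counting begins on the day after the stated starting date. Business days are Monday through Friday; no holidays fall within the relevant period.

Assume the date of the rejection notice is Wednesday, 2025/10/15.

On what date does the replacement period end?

2025/10/20

The last day of the replacement period: 5 calendar days after 2025/10/15 is 2025/10/20. 2025/10/20 is a Monday, so no roll-forward applies.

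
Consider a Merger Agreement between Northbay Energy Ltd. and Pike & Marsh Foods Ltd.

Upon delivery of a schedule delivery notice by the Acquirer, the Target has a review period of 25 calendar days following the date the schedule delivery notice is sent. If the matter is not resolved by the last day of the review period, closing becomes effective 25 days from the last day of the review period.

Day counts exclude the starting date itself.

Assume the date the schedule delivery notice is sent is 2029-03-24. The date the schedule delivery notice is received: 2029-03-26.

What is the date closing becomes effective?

The last day of the review period: 25 calendar days after 2029-03-24 is 2029-04-18.
The date closing becomes effective: 25 calendar days after 2029-04-18 is 2029-05-13.

2029-05-13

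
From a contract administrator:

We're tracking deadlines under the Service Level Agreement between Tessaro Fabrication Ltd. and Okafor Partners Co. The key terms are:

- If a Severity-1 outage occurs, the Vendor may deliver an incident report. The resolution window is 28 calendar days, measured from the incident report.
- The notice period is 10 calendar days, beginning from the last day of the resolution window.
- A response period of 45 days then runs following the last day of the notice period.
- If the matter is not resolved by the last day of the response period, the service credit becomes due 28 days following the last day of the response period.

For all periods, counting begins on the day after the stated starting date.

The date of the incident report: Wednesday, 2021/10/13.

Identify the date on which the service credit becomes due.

The last day of the resolution window: 2021/10/13 + 28 days = 2021/11/10.
Adding 10 calendar days to 2021/11/10 gives 2021/11/20, which is the last day of the notice period.
The last day of the response period: 45 calendar days after 2021/11/20 is 2022/01/04.
The date on which the service credit becomes due: 2022/01/04 + 28 days = 2022/02/01.

2022/02/01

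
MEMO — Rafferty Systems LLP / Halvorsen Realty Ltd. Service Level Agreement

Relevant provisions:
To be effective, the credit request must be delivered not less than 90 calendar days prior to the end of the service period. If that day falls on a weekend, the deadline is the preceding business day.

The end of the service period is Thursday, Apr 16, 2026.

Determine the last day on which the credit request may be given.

Apr 16, 2026 minus 90 days is Jan 16, 2026. That is a Friday, so no adjustment is needed.

Jan 16, 2026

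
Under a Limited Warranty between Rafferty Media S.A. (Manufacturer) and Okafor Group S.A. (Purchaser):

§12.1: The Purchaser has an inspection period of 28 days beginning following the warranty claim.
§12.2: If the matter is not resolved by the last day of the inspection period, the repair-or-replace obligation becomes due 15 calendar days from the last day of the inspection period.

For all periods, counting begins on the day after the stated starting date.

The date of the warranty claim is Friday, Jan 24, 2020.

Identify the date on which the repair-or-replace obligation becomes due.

Adding 28 calendar days to Jan 24, 2020 gives Feb 21, 2020, which is the last day of the inspection period.
The date on which the repair-or-replace obligation becomes due: Feb 21, 2020 + 15 days = Mar 7, 2020.

Mar 7, 2020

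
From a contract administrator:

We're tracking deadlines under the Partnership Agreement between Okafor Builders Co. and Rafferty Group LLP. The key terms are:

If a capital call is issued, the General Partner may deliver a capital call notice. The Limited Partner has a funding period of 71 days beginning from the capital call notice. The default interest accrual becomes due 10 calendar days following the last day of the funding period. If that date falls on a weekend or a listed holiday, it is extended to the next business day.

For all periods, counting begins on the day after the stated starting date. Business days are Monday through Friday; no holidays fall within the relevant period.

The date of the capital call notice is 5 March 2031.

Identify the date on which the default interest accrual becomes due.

The last day of the funding period: 5 March 2031 + 71 days = 15 May 2031.
The date on which the default interest accrual becomes due: 15 May 2031 + 10 days = 25 May 2031. That falls on a Sunday, so it rolls to the next business day, Monday, 26 May 2031.

26 May 2031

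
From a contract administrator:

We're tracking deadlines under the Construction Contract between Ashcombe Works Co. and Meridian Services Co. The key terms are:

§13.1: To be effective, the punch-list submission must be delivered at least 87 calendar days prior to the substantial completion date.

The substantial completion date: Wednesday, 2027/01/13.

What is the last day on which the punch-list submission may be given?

2027/01/13 minus 87 days is 2026/10/18.

2026/10/18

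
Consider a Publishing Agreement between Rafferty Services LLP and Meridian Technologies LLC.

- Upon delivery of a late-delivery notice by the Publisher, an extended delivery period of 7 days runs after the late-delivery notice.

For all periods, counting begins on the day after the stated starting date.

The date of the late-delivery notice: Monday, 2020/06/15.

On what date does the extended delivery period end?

The last day of the extended delivery period: 7 calendar days after 2020/06/15 is 2020/06/22.

2020/06/22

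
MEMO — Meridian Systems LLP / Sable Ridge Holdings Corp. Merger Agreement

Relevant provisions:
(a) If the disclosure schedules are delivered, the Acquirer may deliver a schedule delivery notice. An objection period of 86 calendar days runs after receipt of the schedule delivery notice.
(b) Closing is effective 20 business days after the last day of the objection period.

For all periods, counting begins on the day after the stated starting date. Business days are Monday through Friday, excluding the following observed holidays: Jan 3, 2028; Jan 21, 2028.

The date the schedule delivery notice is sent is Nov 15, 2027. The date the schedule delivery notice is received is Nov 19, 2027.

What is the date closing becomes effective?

The last day of the objection period: 86 calendar days after Nov 19, 2027 is Feb 13, 2028.
From Sunday, Feb 13, 2028, 20 business days (Feb 14, Feb 15, Feb 16, Feb 17, …, Mar 8, Mar 9, Mar 10, skipping weekends) brings us to Friday, Mar 10, 2028, which is the date closing becomes effective.

Mar 10, 2028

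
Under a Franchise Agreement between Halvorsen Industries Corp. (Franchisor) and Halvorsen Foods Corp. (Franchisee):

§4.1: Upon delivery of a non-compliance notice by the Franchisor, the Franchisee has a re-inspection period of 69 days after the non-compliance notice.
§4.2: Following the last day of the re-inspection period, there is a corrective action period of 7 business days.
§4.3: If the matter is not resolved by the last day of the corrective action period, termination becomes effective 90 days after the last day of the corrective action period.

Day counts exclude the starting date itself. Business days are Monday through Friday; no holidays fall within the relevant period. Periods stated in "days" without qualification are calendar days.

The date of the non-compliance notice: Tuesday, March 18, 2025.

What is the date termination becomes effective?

The last day of the re-inspection period: 69 calendar days after March 18, 2025 is May 26, 2025.
The last day of the corrective action period: 7 business days after Monday, May 26, 2025, skipping weekends — May 27, May 28, May 29, May 30, Jun 2, Jun 3, Jun 4 — lands on Wednesday, June 4, 2025.
The date termination becomes effective: 90 calendar days after June 4, 2025 is September 2, 2025.

September 2, 2025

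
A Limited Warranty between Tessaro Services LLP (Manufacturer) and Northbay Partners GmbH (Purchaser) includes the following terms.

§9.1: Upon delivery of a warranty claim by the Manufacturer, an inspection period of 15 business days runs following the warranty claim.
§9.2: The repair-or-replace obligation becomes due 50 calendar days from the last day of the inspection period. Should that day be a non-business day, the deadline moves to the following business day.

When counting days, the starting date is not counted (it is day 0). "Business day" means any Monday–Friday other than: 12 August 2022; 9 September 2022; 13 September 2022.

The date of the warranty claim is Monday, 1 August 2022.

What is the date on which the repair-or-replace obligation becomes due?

The last day of the inspection period: 15 business days after Monday, 1 August 2022, skipping weekends and the listed holiday on Aug 12 — Aug 2, Aug 3, Aug 4, Aug 5, …, Aug 19, Aug 22, Aug 23 — lands on Tuesday, 23 August 2022.
The date on which the repair-or-replace obligation becomes due: 50 calendar days after 23 August 2022 is 12 October 2022. 12 October 2022 is a Wednesday and is not a listed holiday, so no roll-forward applies.

12 October 2022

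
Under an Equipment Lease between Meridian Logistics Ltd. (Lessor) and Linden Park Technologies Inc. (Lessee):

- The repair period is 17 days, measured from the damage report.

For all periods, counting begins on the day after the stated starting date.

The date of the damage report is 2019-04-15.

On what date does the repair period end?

2019-05-02

Adding 17 calendar days to 2019-04-15 gives 2019-05-02, which is the last day of the repair period.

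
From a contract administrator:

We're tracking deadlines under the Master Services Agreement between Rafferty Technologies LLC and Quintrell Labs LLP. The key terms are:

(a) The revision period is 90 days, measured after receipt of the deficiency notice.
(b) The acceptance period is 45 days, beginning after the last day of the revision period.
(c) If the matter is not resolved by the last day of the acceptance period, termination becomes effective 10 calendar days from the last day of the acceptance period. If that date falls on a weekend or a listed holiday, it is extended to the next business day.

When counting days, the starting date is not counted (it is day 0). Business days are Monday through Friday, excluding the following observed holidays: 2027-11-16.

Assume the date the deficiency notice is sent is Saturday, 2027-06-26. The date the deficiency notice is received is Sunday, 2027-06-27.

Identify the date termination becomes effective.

The last day of the revision period: 2027-06-27 + 90 days = 2027-09-25.
Adding 45 calendar days to 2027-09-25 gives 2027-11-09, which is the last day of the acceptance period.
The date termination becomes effective: 2027-11-09 + 10 days = 2027-11-19. 2027-11-19 is a Friday and is not a listed holiday, so no roll-forward applies.

2027-11-19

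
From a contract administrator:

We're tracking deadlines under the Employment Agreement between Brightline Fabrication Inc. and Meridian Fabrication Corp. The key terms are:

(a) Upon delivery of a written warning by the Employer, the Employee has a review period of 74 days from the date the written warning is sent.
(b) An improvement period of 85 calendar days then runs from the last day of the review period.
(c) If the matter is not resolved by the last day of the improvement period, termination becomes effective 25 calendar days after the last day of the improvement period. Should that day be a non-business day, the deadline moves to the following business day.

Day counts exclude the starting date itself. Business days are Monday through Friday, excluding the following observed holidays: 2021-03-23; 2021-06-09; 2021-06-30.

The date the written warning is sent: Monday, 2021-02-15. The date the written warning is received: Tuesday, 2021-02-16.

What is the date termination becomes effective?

2021-08-18

The last day of the review period: 2021-02-15 + 74 days = 2021-04-30.
Adding 85 calendar days to 2021-04-30 gives 2021-07-24, which is the last day of the improvement period.
Adding 25 calendar days to 2021-07-24 gives 2021-08-18, which is the date termination becomes effective. 2021-08-18 is a Wednesday and is not a listed holiday, so no roll-forward applies.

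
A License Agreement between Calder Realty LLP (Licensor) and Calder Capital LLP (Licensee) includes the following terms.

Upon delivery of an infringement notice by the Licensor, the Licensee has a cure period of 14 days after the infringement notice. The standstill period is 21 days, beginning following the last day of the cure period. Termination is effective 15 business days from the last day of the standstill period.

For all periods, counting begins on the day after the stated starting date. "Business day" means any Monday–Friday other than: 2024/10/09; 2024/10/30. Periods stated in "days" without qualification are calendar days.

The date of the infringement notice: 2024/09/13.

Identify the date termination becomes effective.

2024/11/11

The last day of the cure period: 2024/09/13 + 14 days = 2024/09/27.
The last day of the standstill period: 21 calendar days after 2024/09/27 is 2024/10/18.
From Friday, 2024/10/18, 15 business days (Oct 21, Oct 22, Oct 23, Oct 24, …, Nov 7, Nov 8, Nov 11, skipping weekends and the listed holiday on Oct 30) brings us to Monday, 2024/11/11, which is the date termination becomes effective.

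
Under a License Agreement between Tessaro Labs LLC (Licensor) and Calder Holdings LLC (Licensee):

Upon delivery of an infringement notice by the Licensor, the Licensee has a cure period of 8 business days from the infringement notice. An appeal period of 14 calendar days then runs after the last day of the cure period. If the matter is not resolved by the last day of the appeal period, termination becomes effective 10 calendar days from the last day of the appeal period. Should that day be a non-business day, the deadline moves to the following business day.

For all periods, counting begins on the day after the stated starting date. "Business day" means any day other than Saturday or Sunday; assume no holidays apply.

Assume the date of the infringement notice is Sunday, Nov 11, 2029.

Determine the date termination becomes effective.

Dec 17, 2029

From Sunday, Nov 11, 2029, 8 business days (Nov 12, Nov 13, Nov 14, Nov 15, Nov 16, Nov 19, Nov 20, Nov 21, skipping weekends) brings us to Wednesday, Nov 21, 2029, which is the last day of the cure period.
Adding 14 calendar days to Nov 21, 2029 gives Dec 5, 2029, which is the last day of the appeal period.
The date termination becomes effective: Dec 5, 2029 + 10 days = Dec 15, 2029. That falls on a Saturday, so it rolls to the next business day, Monday, Dec 17, 2029.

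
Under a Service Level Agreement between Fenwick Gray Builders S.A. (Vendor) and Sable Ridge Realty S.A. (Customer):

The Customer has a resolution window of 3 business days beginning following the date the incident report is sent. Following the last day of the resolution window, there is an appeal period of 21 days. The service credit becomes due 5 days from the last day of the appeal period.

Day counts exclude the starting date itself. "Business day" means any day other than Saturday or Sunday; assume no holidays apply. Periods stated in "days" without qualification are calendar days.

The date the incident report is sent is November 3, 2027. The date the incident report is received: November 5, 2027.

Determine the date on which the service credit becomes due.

The last day of the resolution window: 3 business days after Wednesday, November 3, 2027, skipping weekends — Nov 4, Nov 5, Nov 8 — lands on Monday, November 8, 2027.
The last day of the appeal period: November 8, 2027 + 21 days = November 29, 2027.
Adding 5 calendar days to November 29, 2027 gives December 4, 2027, which is the date on which the service credit becomes due.

December 4, 2027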